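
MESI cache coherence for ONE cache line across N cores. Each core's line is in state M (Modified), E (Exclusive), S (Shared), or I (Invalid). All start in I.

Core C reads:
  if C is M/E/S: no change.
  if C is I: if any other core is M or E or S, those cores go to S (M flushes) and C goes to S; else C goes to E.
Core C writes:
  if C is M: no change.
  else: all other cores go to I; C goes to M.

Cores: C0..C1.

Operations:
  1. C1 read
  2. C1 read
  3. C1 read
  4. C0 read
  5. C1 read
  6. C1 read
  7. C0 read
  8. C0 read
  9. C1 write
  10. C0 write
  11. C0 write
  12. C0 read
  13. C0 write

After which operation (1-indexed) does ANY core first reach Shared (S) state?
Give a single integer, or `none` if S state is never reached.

Op 1: C1 read [C1 read from I: no other sharers -> C1=E (exclusive)] -> [I,E]
Op 2: C1 read [C1 read: already in E, no change] -> [I,E]
Op 3: C1 read [C1 read: already in E, no change] -> [I,E]
Op 4: C0 read [C0 read from I: others=['C1=E'] -> C0=S, others downsized to S] -> [S,S]
  -> First S state at op 4; remaining ops need not be traced.

Answer: 4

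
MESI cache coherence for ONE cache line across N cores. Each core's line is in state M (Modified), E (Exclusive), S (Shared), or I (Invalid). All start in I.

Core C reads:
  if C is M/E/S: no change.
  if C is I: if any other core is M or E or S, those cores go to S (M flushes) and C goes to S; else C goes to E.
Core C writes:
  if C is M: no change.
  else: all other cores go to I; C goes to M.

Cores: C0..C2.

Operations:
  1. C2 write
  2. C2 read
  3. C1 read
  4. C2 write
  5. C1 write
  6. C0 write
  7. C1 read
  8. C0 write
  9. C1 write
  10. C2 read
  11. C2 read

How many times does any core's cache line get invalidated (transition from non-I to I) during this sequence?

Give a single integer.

Answer: 5

Derivation:
Op 1: C2 write [C2 write: invalidate none -> C2=M] -> [I,I,M] (invalidations this op: 0; running total: 0)
Op 2: C2 read [C2 read: already in M, no change] -> [I,I,M] (invalidations this op: 0; running total: 0)
Op 3: C1 read [C1 read from I: others=['C2=M'] -> C1=S, others downsized to S] -> [I,S,S] (invalidations this op: 0; running total: 0)
Op 4: C2 write [C2 write: invalidate ['C1=S'] -> C2=M] -> [I,I,M] (invalidations this op: 1; running total: 1)
Op 5: C1 write [C1 write: invalidate ['C2=M'] -> C1=M] -> [I,M,I] (invalidations this op: 1; running total: 2)
Op 6: C0 write [C0 write: invalidate ['C1=M'] -> C0=M] -> [M,I,I] (invalidations this op: 1; running total: 3)
Op 7: C1 read [C1 read from I: others=['C0=M'] -> C1=S, others downsized to S] -> [S,S,I] (invalidations this op: 0; running total: 3)
Op 8: C0 write [C0 write: invalidate ['C1=S'] -> C0=M] -> [M,I,I] (invalidations this op: 1; running total: 4)
Op 9: C1 write [C1 write: invalidate ['C0=M'] -> C1=M] -> [I,M,I] (invalidations this op: 1; running total: 5)
Op 10: C2 read [C2 read from I: others=['C1=M'] -> C2=S, others downsized to S] -> [I,S,S] (invalidations this op: 0; running total: 5)
Op 11: C2 read [C2 read: already in S, no change] -> [I,S,S] (invalidations this op: 0; running total: 5)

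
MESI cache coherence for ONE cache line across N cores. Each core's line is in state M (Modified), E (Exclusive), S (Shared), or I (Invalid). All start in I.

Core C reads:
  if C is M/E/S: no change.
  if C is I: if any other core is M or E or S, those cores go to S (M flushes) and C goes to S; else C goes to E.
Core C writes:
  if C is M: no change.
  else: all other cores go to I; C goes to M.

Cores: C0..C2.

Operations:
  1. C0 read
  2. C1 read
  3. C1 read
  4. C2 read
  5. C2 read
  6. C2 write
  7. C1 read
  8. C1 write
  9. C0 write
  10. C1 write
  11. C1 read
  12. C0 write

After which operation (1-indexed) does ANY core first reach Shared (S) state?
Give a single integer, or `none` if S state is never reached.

Answer: 2

Derivation:
Op 1: C0 read [C0 read from I: no other sharers -> C0=E (exclusive)] -> [E,I,I]
Op 2: C1 read [C1 read from I: others=['C0=E'] -> C1=S, others downsized to S] -> [S,S,I]
  -> First S state at op 2; remaining ops need not be traced.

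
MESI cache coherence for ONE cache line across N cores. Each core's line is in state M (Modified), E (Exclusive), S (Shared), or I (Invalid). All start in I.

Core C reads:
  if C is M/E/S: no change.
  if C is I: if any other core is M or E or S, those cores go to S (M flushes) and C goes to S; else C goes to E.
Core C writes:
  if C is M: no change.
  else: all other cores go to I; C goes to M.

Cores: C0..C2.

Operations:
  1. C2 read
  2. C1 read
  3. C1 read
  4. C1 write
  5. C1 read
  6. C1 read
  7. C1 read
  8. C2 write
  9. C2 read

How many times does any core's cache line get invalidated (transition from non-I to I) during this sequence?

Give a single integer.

Op 1: C2 read [C2 read from I: no other sharers -> C2=E (exclusive)] -> [I,I,E] (invalidations this op: 0; running total: 0)
Op 2: C1 read [C1 read from I: others=['C2=E'] -> C1=S, others downsized to S] -> [I,S,S] (invalidations this op: 0; running total: 0)
Op 3: C1 read [C1 read: already in S, no change] -> [I,S,S] (invalidations this op: 0; running total: 0)
Op 4: C1 write [C1 write: invalidate ['C2=S'] -> C1=M] -> [I,M,I] (invalidations this op: 1; running total: 1)
Op 5: C1 read [C1 read: already in M, no change] -> [I,M,I] (invalidations this op: 0; running total: 1)
Op 6: C1 read [C1 read: already in M, no change] -> [I,M,I] (invalidations this op: 0; running total: 1)
Op 7: C1 read [C1 read: already in M, no change] -> [I,M,I] (invalidations this op: 0; running total: 1)
Op 8: C2 write [C2 write: invalidate ['C1=M'] -> C2=M] -> [I,I,M] (invalidations this op: 1; running total: 2)
Op 9: C2 read [C2 read: already in M, no change] -> [I,I,M] (invalidations this op: 0; running total: 2)

Answer: 2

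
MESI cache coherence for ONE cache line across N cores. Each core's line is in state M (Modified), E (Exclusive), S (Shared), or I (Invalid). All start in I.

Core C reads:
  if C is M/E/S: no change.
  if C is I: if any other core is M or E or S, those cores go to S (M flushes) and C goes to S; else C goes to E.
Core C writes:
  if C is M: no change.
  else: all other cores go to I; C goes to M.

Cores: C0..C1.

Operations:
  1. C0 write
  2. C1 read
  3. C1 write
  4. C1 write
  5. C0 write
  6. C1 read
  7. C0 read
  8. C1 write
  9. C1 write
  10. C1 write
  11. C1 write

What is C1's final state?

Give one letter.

Answer: M

Derivation:
Op 1: C0 write [C0 write: invalidate none -> C0=M] -> [M,I]
Op 2: C1 read [C1 read from I: others=['C0=M'] -> C1=S, others downsized to S] -> [S,S]
Op 3: C1 write [C1 write: invalidate ['C0=S'] -> C1=M] -> [I,M]
Op 4: C1 write [C1 write: already M (modified), no change] -> [I,M]
Op 5: C0 write [C0 write: invalidate ['C1=M'] -> C0=M] -> [M,I]
Op 6: C1 read [C1 read from I: others=['C0=M'] -> C1=S, others downsized to S] -> [S,S]
Op 7: C0 read [C0 read: already in S, no change] -> [S,S]
Op 8: C1 write [C1 write: invalidate ['C0=S'] -> C1=M] -> [I,M]
Op 9: C1 write [C1 write: already M (modified), no change] -> [I,M]
Op 10: C1 write [C1 write: already M (modified), no change] -> [I,M]
Op 11: C1 write [C1 write: already M (modified), no change] -> [I,M]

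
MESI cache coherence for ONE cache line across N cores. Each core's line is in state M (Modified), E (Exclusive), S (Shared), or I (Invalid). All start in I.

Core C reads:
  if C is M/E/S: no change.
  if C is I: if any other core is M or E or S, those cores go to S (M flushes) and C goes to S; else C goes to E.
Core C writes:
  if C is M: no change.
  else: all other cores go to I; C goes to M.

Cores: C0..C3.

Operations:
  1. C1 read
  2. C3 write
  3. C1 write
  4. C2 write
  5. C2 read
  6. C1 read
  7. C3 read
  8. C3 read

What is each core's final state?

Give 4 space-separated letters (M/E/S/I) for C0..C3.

Answer: I S S S

Derivation:
Op 1: C1 read [C1 read from I: no other sharers -> C1=E (exclusive)] -> [I,E,I,I]
Op 2: C3 write [C3 write: invalidate ['C1=E'] -> C3=M] -> [I,I,I,M]
Op 3: C1 write [C1 write: invalidate ['C3=M'] -> C1=M] -> [I,M,I,I]
Op 4: C2 write [C2 write: invalidate ['C1=M'] -> C2=M] -> [I,I,M,I]
Op 5: C2 read [C2 read: already in M, no change] -> [I,I,M,I]
Op 6: C1 read [C1 read from I: others=['C2=M'] -> C1=S, others downsized to S] -> [I,S,S,I]
Op 7: C3 read [C3 read from I: others=['C1=S', 'C2=S'] -> C3=S, others downsized to S] -> [I,S,S,S]
Op 8: C3 read [C3 read: already in S, no change] -> [I,S,S,S]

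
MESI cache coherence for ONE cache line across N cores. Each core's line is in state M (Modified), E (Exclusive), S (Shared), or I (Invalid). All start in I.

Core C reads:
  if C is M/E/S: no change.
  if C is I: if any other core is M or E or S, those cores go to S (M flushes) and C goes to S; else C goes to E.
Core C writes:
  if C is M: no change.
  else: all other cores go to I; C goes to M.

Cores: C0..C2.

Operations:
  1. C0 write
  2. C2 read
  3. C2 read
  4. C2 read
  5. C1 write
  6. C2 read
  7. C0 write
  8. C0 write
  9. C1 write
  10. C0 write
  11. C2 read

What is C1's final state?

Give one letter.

Op 1: C0 write [C0 write: invalidate none -> C0=M] -> [M,I,I]
Op 2: C2 read [C2 read from I: others=['C0=M'] -> C2=S, others downsized to S] -> [S,I,S]
Op 3: C2 read [C2 read: already in S, no change] -> [S,I,S]
Op 4: C2 read [C2 read: already in S, no change] -> [S,I,S]
Op 5: C1 write [C1 write: invalidate ['C0=S', 'C2=S'] -> C1=M] -> [I,M,I]
Op 6: C2 read [C2 read from I: others=['C1=M'] -> C2=S, others downsized to S] -> [I,S,S]
Op 7: C0 write [C0 write: invalidate ['C1=S', 'C2=S'] -> C0=M] -> [M,I,I]
Op 8: C0 write [C0 write: already M (modified), no change] -> [M,I,I]
Op 9: C1 write [C1 write: invalidate ['C0=M'] -> C1=M] -> [I,M,I]
Op 10: C0 write [C0 write: invalidate ['C1=M'] -> C0=M] -> [M,I,I]
Op 11: C2 read [C2 read from I: others=['C0=M'] -> C2=S, others downsized to S] -> [S,I,S]

Answer: I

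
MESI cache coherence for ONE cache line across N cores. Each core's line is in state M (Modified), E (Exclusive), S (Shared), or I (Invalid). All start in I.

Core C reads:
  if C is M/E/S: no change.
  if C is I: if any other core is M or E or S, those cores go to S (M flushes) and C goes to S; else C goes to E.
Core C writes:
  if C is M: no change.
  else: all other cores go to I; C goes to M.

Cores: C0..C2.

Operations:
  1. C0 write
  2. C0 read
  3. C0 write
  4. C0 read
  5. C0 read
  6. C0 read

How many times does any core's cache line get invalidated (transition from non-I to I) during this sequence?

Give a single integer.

Op 1: C0 write [C0 write: invalidate none -> C0=M] -> [M,I,I] (invalidations this op: 0; running total: 0)
Op 2: C0 read [C0 read: already in M, no change] -> [M,I,I] (invalidations this op: 0; running total: 0)
Op 3: C0 write [C0 write: already M (modified), no change] -> [M,I,I] (invalidations this op: 0; running total: 0)
Op 4: C0 read [C0 read: already in M, no change] -> [M,I,I] (invalidations this op: 0; running total: 0)
Op 5: C0 read [C0 read: already in M, no change] -> [M,I,I] (invalidations this op: 0; running total: 0)
Op 6: C0 read [C0 read: already in M, no change] -> [M,I,I] (invalidations this op: 0; running total: 0)

Answer: 0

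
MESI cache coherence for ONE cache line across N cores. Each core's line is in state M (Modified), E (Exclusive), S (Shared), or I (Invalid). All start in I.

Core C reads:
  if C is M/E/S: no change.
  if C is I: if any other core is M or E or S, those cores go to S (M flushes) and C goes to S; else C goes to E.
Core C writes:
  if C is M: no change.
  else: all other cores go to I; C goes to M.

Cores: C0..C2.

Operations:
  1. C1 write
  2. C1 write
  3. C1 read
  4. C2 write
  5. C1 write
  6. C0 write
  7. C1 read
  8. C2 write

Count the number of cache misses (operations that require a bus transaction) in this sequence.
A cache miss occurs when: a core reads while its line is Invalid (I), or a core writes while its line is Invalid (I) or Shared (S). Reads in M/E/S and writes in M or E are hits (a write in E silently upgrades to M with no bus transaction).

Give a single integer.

Answer: 6

Derivation:
Op 1: C1 write [C1 write: invalidate none -> C1=M] -> [I,M,I] [MISS #1: write from I]
Op 2: C1 write [C1 write: already M (modified), no change] -> [I,M,I] [hit: write from M]
Op 3: C1 read [C1 read: already in M, no change] -> [I,M,I] [hit: read from M]
Op 4: C2 write [C2 write: invalidate ['C1=M'] -> C2=M] -> [I,I,M] [MISS #2: write from I]
Op 5: C1 write [C1 write: invalidate ['C2=M'] -> C1=M] -> [I,M,I] [MISS #3: write from I]
Op 6: C0 write [C0 write: invalidate ['C1=M'] -> C0=M] -> [M,I,I] [MISS #4: write from I]
Op 7: C1 read [C1 read from I: others=['C0=M'] -> C1=S, others downsized to S] -> [S,S,I] [MISS #5: read from I]
Op 8: C2 write [C2 write: invalidate ['C0=S', 'C1=S'] -> C2=M] -> [I,I,M] [MISS #6: write from I]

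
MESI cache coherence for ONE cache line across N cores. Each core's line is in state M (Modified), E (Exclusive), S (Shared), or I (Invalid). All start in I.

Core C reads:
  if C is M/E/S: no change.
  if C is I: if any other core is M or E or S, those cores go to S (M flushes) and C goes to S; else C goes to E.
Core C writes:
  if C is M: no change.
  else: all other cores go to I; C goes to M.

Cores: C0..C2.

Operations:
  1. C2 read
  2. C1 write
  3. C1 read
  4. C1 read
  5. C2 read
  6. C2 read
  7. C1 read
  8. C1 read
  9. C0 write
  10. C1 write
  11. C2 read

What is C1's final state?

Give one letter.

Answer: S

Derivation:
Op 1: C2 read [C2 read from I: no other sharers -> C2=E (exclusive)] -> [I,I,E]
Op 2: C1 write [C1 write: invalidate ['C2=E'] -> C1=M] -> [I,M,I]
Op 3: C1 read [C1 read: already in M, no change] -> [I,M,I]
Op 4: C1 read [C1 read: already in M, no change] -> [I,M,I]
Op 5: C2 read [C2 read from I: others=['C1=M'] -> C2=S, others downsized to S] -> [I,S,S]
Op 6: C2 read [C2 read: already in S, no change] -> [I,S,S]
Op 7: C1 read [C1 read: already in S, no change] -> [I,S,S]
Op 8: C1 read [C1 read: already in S, no change] -> [I,S,S]
Op 9: C0 write [C0 write: invalidate ['C1=S', 'C2=S'] -> C0=M] -> [M,I,I]
Op 10: C1 write [C1 write: invalidate ['C0=M'] -> C1=M] -> [I,M,I]
Op 11: C2 read [C2 read from I: others=['C1=M'] -> C2=S, others downsized to S] -> [I,S,S]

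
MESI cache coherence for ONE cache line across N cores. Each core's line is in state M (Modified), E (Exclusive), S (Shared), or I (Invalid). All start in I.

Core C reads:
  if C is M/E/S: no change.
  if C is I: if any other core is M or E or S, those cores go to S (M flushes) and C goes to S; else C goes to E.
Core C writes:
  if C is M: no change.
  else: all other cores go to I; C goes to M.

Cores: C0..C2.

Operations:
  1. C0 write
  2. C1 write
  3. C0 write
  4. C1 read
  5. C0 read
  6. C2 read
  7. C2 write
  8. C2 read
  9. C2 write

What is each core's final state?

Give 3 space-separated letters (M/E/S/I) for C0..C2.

Answer: I I M

Derivation:
Op 1: C0 write [C0 write: invalidate none -> C0=M] -> [M,I,I]
Op 2: C1 write [C1 write: invalidate ['C0=M'] -> C1=M] -> [I,M,I]
Op 3: C0 write [C0 write: invalidate ['C1=M'] -> C0=M] -> [M,I,I]
Op 4: C1 read [C1 read from I: others=['C0=M'] -> C1=S, others downsized to S] -> [S,S,I]
Op 5: C0 read [C0 read: already in S, no change] -> [S,S,I]
Op 6: C2 read [C2 read from I: others=['C0=S', 'C1=S'] -> C2=S, others downsized to S] -> [S,S,S]
Op 7: C2 write [C2 write: invalidate ['C0=S', 'C1=S'] -> C2=M] -> [I,I,M]
Op 8: C2 read [C2 read: already in M, no change] -> [I,I,M]
Op 9: C2 write [C2 write: already M (modified), no change] -> [I,I,M]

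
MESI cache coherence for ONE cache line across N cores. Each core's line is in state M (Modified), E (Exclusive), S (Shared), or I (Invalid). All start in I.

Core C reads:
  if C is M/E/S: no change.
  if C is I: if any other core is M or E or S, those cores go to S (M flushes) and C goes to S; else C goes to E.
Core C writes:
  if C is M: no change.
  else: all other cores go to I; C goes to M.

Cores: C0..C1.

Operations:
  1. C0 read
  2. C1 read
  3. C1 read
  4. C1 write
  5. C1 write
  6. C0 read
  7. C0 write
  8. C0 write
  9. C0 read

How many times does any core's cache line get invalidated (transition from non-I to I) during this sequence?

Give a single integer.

Answer: 2

Derivation:
Op 1: C0 read [C0 read from I: no other sharers -> C0=E (exclusive)] -> [E,I] (invalidations this op: 0; running total: 0)
Op 2: C1 read [C1 read from I: others=['C0=E'] -> C1=S, others downsized to S] -> [S,S] (invalidations this op: 0; running total: 0)
Op 3: C1 read [C1 read: already in S, no change] -> [S,S] (invalidations this op: 0; running total: 0)
Op 4: C1 write [C1 write: invalidate ['C0=S'] -> C1=M] -> [I,M] (invalidations this op: 1; running total: 1)
Op 5: C1 write [C1 write: already M (modified), no change] -> [I,M] (invalidations this op: 0; running total: 1)
Op 6: C0 read [C0 read from I: others=['C1=M'] -> C0=S, others downsized to S] -> [S,S] (invalidations this op: 0; running total: 1)
Op 7: C0 write [C0 write: invalidate ['C1=S'] -> C0=M] -> [M,I] (invalidations this op: 1; running total: 2)
Op 8: C0 write [C0 write: already M (modified), no change] -> [M,I] (invalidations this op: 0; running total: 2)
Op 9: C0 read [C0 read: already in M, no change] -> [M,I] (invalidations this op: 0; running total: 2)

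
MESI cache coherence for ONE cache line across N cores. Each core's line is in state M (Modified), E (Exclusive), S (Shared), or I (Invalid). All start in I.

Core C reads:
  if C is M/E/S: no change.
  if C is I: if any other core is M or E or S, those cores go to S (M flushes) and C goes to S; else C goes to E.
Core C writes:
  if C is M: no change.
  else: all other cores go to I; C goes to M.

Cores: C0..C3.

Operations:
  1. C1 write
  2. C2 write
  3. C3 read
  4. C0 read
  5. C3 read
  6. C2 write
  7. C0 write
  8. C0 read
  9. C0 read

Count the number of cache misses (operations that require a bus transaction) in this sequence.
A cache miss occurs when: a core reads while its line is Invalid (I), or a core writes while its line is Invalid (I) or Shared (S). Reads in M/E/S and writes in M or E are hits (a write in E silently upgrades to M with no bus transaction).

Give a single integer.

Answer: 6

Derivation:
Op 1: C1 write [C1 write: invalidate none -> C1=M] -> [I,M,I,I] [MISS #1: write from I]
Op 2: C2 write [C2 write: invalidate ['C1=M'] -> C2=M] -> [I,I,M,I] [MISS #2: write from I]
Op 3: C3 read [C3 read from I: others=['C2=M'] -> C3=S, others downsized to S] -> [I,I,S,S] [MISS #3: read from I]
Op 4: C0 read [C0 read from I: others=['C2=S', 'C3=S'] -> C0=S, others downsized to S] -> [S,I,S,S] [MISS #4: read from I]
Op 5: C3 read [C3 read: already in S, no change] -> [S,I,S,S] [hit: read from S]
Op 6: C2 write [C2 write: invalidate ['C0=S', 'C3=S'] -> C2=M] -> [I,I,M,I] [MISS #5: write from S]
Op 7: C0 write [C0 write: invalidate ['C2=M'] -> C0=M] -> [M,I,I,I] [MISS #6: write from I]
Op 8: C0 read [C0 read: already in M, no change] -> [M,I,I,I] [hit: read from M]
Op 9: C0 read [C0 read: already in M, no change] -> [M,I,I,I] [hit: read from M]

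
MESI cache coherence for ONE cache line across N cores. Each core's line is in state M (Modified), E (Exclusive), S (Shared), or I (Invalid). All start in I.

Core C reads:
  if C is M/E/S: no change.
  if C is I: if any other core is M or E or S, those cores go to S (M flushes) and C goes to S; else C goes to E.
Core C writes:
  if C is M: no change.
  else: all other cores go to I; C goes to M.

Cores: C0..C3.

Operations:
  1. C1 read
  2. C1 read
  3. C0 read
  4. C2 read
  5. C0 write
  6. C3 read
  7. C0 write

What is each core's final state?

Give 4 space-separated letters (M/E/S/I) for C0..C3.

Op 1: C1 read [C1 read from I: no other sharers -> C1=E (exclusive)] -> [I,E,I,I]
Op 2: C1 read [C1 read: already in E, no change] -> [I,E,I,I]
Op 3: C0 read [C0 read from I: others=['C1=E'] -> C0=S, others downsized to S] -> [S,S,I,I]
Op 4: C2 read [C2 read from I: others=['C0=S', 'C1=S'] -> C2=S, others downsized to S] -> [S,S,S,I]
Op 5: C0 write [C0 write: invalidate ['C1=S', 'C2=S'] -> C0=M] -> [M,I,I,I]
Op 6: C3 read [C3 read from I: others=['C0=M'] -> C3=S, others downsized to S] -> [S,I,I,S]
Op 7: C0 write [C0 write: invalidate ['C3=S'] -> C0=M] -> [M,I,I,I]

Answer: M I I I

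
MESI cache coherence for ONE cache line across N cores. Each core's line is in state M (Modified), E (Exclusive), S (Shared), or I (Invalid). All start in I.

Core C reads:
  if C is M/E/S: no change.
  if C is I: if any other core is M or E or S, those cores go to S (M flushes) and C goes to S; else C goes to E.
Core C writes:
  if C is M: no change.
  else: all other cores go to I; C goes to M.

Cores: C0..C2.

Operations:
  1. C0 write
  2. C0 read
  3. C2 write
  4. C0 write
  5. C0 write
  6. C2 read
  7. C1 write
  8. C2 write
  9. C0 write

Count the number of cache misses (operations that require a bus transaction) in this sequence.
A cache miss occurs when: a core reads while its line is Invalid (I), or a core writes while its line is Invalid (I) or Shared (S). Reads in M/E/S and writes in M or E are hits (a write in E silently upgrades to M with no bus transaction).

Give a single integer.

Op 1: C0 write [C0 write: invalidate none -> C0=M] -> [M,I,I] [MISS #1: write from I]
Op 2: C0 read [C0 read: already in M, no change] -> [M,I,I] [hit: read from M]
Op 3: C2 write [C2 write: invalidate ['C0=M'] -> C2=M] -> [I,I,M] [MISS #2: write from I]
Op 4: C0 write [C0 write: invalidate ['C2=M'] -> C0=M] -> [M,I,I] [MISS #3: write from I]
Op 5: C0 write [C0 write: already M (modified), no change] -> [M,I,I] [hit: write from M]
Op 6: C2 read [C2 read from I: others=['C0=M'] -> C2=S, others downsized to S] -> [S,I,S] [MISS #4: read from I]
Op 7: C1 write [C1 write: invalidate ['C0=S', 'C2=S'] -> C1=M] -> [I,M,I] [MISS #5: write from I]
Op 8: C2 write [C2 write: invalidate ['C1=M'] -> C2=M] -> [I,I,M] [MISS #6: write from I]
Op 9: C0 write [C0 write: invalidate ['C2=M'] -> C0=M] -> [M,I,I] [MISS #7: write from I]

Answer: 7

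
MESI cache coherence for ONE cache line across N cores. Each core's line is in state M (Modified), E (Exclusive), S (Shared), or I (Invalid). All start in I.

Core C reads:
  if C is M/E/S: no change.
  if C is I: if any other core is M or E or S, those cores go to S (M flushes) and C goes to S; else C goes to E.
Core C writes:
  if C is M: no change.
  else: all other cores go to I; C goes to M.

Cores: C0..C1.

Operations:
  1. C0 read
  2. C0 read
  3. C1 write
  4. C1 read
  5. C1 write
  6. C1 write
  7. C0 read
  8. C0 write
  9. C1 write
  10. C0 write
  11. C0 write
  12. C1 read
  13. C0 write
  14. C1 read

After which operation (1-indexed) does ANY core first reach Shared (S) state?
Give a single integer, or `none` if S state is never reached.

Op 1: C0 read [C0 read from I: no other sharers -> C0=E (exclusive)] -> [E,I]
Op 2: C0 read [C0 read: already in E, no change] -> [E,I]
Op 3: C1 write [C1 write: invalidate ['C0=E'] -> C1=M] -> [I,M]
Op 4: C1 read [C1 read: already in M, no change] -> [I,M]
Op 5: C1 write [C1 write: already M (modified), no change] -> [I,M]
Op 6: C1 write [C1 write: already M (modified), no change] -> [I,M]
Op 7: C0 read [C0 read from I: others=['C1=M'] -> C0=S, others downsized to S] -> [S,S]
  -> First S state at op 7; remaining ops need not be traced.

Answer: 7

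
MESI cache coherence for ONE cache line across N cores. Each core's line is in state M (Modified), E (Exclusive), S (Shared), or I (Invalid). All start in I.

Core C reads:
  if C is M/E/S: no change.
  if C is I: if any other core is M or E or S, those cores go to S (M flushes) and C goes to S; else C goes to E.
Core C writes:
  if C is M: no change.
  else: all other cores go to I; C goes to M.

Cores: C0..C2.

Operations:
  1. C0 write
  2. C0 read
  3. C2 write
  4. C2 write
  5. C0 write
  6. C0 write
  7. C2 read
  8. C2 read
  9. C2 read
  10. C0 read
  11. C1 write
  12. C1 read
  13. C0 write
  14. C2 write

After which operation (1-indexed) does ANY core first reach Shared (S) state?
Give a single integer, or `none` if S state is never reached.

Answer: 7

Derivation:
Op 1: C0 write [C0 write: invalidate none -> C0=M] -> [M,I,I]
Op 2: C0 read [C0 read: already in M, no change] -> [M,I,I]
Op 3: C2 write [C2 write: invalidate ['C0=M'] -> C2=M] -> [I,I,M]
Op 4: C2 write [C2 write: already M (modified), no change] -> [I,I,M]
Op 5: C0 write [C0 write: invalidate ['C2=M'] -> C0=M] -> [M,I,I]
Op 6: C0 write [C0 write: already M (modified), no change] -> [M,I,I]
Op 7: C2 read [C2 read from I: others=['C0=M'] -> C2=S, others downsized to S] -> [S,I,S]
  -> First S state at op 7; remaining ops need not be traced.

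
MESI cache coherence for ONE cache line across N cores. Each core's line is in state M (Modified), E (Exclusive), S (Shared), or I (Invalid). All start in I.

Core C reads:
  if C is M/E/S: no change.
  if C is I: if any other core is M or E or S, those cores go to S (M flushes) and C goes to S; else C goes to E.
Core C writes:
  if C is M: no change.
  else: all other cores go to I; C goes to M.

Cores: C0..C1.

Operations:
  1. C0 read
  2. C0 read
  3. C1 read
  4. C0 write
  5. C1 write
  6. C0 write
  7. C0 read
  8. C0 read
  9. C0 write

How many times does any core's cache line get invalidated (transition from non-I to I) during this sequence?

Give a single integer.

Op 1: C0 read [C0 read from I: no other sharers -> C0=E (exclusive)] -> [E,I] (invalidations this op: 0; running total: 0)
Op 2: C0 read [C0 read: already in E, no change] -> [E,I] (invalidations this op: 0; running total: 0)
Op 3: C1 read [C1 read from I: others=['C0=E'] -> C1=S, others downsized to S] -> [S,S] (invalidations this op: 0; running total: 0)
Op 4: C0 write [C0 write: invalidate ['C1=S'] -> C0=M] -> [M,I] (invalidations this op: 1; running total: 1)
Op 5: C1 write [C1 write: invalidate ['C0=M'] -> C1=M] -> [I,M] (invalidations this op: 1; running total: 2)
Op 6: C0 write [C0 write: invalidate ['C1=M'] -> C0=M] -> [M,I] (invalidations this op: 1; running total: 3)
Op 7: C0 read [C0 read: already in M, no change] -> [M,I] (invalidations this op: 0; running total: 3)
Op 8: C0 read [C0 read: already in M, no change] -> [M,I] (invalidations this op: 0; running total: 3)
Op 9: C0 write [C0 write: already M (modified), no change] -> [M,I] (invalidations this op: 0; running total: 3)

Answer: 3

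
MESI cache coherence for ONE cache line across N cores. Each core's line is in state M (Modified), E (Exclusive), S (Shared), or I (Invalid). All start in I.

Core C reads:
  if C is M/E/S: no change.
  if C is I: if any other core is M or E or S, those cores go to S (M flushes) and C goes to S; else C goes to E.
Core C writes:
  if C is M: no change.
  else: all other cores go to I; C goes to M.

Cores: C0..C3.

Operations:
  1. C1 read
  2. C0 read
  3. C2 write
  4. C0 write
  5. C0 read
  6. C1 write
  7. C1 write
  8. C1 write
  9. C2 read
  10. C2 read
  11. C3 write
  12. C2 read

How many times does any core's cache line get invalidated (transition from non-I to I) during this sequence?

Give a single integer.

Answer: 6

Derivation:
Op 1: C1 read [C1 read from I: no other sharers -> C1=E (exclusive)] -> [I,E,I,I] (invalidations this op: 0; running total: 0)
Op 2: C0 read [C0 read from I: others=['C1=E'] -> C0=S, others downsized to S] -> [S,S,I,I] (invalidations this op: 0; running total: 0)
Op 3: C2 write [C2 write: invalidate ['C0=S', 'C1=S'] -> C2=M] -> [I,I,M,I] (invalidations this op: 2; running total: 2)
Op 4: C0 write [C0 write: invalidate ['C2=M'] -> C0=M] -> [M,I,I,I] (invalidations this op: 1; running total: 3)
Op 5: C0 read [C0 read: already in M, no change] -> [M,I,I,I] (invalidations this op: 0; running total: 3)
Op 6: C1 write [C1 write: invalidate ['C0=M'] -> C1=M] -> [I,M,I,I] (invalidations this op: 1; running total: 4)
Op 7: C1 write [C1 write: already M (modified), no change] -> [I,M,I,I] (invalidations this op: 0; running total: 4)
Op 8: C1 write [C1 write: already M (modified), no change] -> [I,M,I,I] (invalidations this op: 0; running total: 4)
Op 9: C2 read [C2 read from I: others=['C1=M'] -> C2=S, others downsized to S] -> [I,S,S,I] (invalidations this op: 0; running total: 4)
Op 10: C2 read [C2 read: already in S, no change] -> [I,S,S,I] (invalidations this op: 0; running total: 4)
Op 11: C3 write [C3 write: invalidate ['C1=S', 'C2=S'] -> C3=M] -> [I,I,I,M] (invalidations this op: 2; running total: 6)
Op 12: C2 read [C2 read from I: others=['C3=M'] -> C2=S, others downsized to S] -> [I,I,S,S] (invalidations this op: 0; running total: 6)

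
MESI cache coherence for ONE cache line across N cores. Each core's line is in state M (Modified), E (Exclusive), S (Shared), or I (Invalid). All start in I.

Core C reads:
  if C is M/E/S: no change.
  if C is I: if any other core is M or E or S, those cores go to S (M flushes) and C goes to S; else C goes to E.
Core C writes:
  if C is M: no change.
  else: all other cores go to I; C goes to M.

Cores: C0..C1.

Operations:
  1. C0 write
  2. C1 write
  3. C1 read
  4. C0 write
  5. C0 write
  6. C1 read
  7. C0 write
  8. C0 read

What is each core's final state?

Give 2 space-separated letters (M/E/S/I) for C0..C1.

Op 1: C0 write [C0 write: invalidate none -> C0=M] -> [M,I]
Op 2: C1 write [C1 write: invalidate ['C0=M'] -> C1=M] -> [I,M]
Op 3: C1 read [C1 read: already in M, no change] -> [I,M]
Op 4: C0 write [C0 write: invalidate ['C1=M'] -> C0=M] -> [M,I]
Op 5: C0 write [C0 write: already M (modified), no change] -> [M,I]
Op 6: C1 read [C1 read from I: others=['C0=M'] -> C1=S, others downsized to S] -> [S,S]
Op 7: C0 write [C0 write: invalidate ['C1=S'] -> C0=M] -> [M,I]
Op 8: C0 read [C0 read: already in M, no change] -> [M,I]

Answer: M I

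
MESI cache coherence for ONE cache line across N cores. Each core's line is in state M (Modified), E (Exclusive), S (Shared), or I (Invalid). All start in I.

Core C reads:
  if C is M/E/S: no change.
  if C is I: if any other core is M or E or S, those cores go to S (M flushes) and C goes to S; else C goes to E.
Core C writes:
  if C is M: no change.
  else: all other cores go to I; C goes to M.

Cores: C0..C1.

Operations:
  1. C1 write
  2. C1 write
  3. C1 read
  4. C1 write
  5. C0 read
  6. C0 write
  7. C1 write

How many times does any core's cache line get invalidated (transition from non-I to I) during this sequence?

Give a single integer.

Answer: 2

Derivation:
Op 1: C1 write [C1 write: invalidate none -> C1=M] -> [I,M] (invalidations this op: 0; running total: 0)
Op 2: C1 write [C1 write: already M (modified), no change] -> [I,M] (invalidations this op: 0; running total: 0)
Op 3: C1 read [C1 read: already in M, no change] -> [I,M] (invalidations this op: 0; running total: 0)
Op 4: C1 write [C1 write: already M (modified), no change] -> [I,M] (invalidations this op: 0; running total: 0)
Op 5: C0 read [C0 read from I: others=['C1=M'] -> C0=S, others downsized to S] -> [S,S] (invalidations this op: 0; running total: 0)
Op 6: C0 write [C0 write: invalidate ['C1=S'] -> C0=M] -> [M,I] (invalidations this op: 1; running total: 1)
Op 7: C1 write [C1 write: invalidate ['C0=M'] -> C1=M] -> [I,M] (invalidations this op: 1; running total: 2)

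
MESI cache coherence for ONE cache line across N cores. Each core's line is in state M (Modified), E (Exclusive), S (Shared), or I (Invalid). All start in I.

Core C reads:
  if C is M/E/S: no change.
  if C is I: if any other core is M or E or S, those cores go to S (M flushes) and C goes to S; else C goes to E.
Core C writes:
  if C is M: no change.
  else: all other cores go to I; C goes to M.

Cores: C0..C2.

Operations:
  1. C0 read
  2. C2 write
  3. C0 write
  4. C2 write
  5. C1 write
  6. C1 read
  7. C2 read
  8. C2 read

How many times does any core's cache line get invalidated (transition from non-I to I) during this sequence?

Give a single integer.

Op 1: C0 read [C0 read from I: no other sharers -> C0=E (exclusive)] -> [E,I,I] (invalidations this op: 0; running total: 0)
Op 2: C2 write [C2 write: invalidate ['C0=E'] -> C2=M] -> [I,I,M] (invalidations this op: 1; running total: 1)
Op 3: C0 write [C0 write: invalidate ['C2=M'] -> C0=M] -> [M,I,I] (invalidations this op: 1; running total: 2)
Op 4: C2 write [C2 write: invalidate ['C0=M'] -> C2=M] -> [I,I,M] (invalidations this op: 1; running total: 3)
Op 5: C1 write [C1 write: invalidate ['C2=M'] -> C1=M] -> [I,M,I] (invalidations this op: 1; running total: 4)
Op 6: C1 read [C1 read: already in M, no change] -> [I,M,I] (invalidations this op: 0; running total: 4)
Op 7: C2 read [C2 read from I: others=['C1=M'] -> C2=S, others downsized to S] -> [I,S,S] (invalidations this op: 0; running total: 4)
Op 8: C2 read [C2 read: already in S, no change] -> [I,S,S] (invalidations this op: 0; running total: 4)

Answer: 4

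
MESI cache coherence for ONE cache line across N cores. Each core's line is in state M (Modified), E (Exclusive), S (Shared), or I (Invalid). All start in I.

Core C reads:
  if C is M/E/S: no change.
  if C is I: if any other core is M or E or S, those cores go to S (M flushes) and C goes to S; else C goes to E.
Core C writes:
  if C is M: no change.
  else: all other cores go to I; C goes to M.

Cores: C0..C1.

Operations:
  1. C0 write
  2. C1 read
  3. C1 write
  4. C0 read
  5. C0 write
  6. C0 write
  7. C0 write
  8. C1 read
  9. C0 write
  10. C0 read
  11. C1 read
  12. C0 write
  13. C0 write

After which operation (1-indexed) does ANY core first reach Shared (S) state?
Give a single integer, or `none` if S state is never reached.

Answer: 2

Derivation:
Op 1: C0 write [C0 write: invalidate none -> C0=M] -> [M,I]
Op 2: C1 read [C1 read from I: others=['C0=M'] -> C1=S, others downsized to S] -> [S,S]
  -> First S state at op 2; remaining ops need not be traced.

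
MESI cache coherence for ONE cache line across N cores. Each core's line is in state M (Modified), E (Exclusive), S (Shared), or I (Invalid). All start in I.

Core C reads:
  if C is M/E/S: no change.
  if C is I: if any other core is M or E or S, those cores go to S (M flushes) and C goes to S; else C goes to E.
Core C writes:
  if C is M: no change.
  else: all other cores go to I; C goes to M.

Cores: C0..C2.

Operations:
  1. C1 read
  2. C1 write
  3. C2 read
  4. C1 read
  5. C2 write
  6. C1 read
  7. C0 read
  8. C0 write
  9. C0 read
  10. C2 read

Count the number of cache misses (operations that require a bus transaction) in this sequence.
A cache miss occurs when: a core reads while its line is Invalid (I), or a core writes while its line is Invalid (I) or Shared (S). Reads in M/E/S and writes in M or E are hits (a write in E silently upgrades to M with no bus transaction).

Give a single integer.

Answer: 7

Derivation:
Op 1: C1 read [C1 read from I: no other sharers -> C1=E (exclusive)] -> [I,E,I] [MISS #1: read from I]
Op 2: C1 write [C1 write: invalidate none -> C1=M] -> [I,M,I] [hit: write from E is a silent E->M upgrade, no bus transaction]
Op 3: C2 read [C2 read from I: others=['C1=M'] -> C2=S, others downsized to S] -> [I,S,S] [MISS #2: read from I]
Op 4: C1 read [C1 read: already in S, no change] -> [I,S,S] [hit: read from S]
Op 5: C2 write [C2 write: invalidate ['C1=S'] -> C2=M] -> [I,I,M] [MISS #3: write from S]
Op 6: C1 read [C1 read from I: others=['C2=M'] -> C1=S, others downsized to S] -> [I,S,S] [MISS #4: read from I]
Op 7: C0 read [C0 read from I: others=['C1=S', 'C2=S'] -> C0=S, others downsized to S] -> [S,S,S] [MISS #5: read from I]
Op 8: C0 write [C0 write: invalidate ['C1=S', 'C2=S'] -> C0=M] -> [M,I,I] [MISS #6: write from S]
Op 9: C0 read [C0 read: already in M, no change] -> [M,I,I] [hit: read from M]
Op 10: C2 read [C2 read from I: others=['C0=M'] -> C2=S, others downsized to S] -> [S,I,S] [MISS #7: read from I]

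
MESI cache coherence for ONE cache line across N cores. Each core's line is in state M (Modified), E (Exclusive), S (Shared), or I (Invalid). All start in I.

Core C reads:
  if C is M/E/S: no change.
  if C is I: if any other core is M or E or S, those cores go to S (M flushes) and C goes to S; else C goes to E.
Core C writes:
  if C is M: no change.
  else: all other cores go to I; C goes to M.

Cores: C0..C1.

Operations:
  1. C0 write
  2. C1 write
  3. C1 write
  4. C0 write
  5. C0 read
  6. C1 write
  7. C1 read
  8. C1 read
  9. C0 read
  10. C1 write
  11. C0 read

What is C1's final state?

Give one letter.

Op 1: C0 write [C0 write: invalidate none -> C0=M] -> [M,I]
Op 2: C1 write [C1 write: invalidate ['C0=M'] -> C1=M] -> [I,M]
Op 3: C1 write [C1 write: already M (modified), no change] -> [I,M]
Op 4: C0 write [C0 write: invalidate ['C1=M'] -> C0=M] -> [M,I]
Op 5: C0 read [C0 read: already in M, no change] -> [M,I]
Op 6: C1 write [C1 write: invalidate ['C0=M'] -> C1=M] -> [I,M]
Op 7: C1 read [C1 read: already in M, no change] -> [I,M]
Op 8: C1 read [C1 read: already in M, no change] -> [I,M]
Op 9: C0 read [C0 read from I: others=['C1=M'] -> C0=S, others downsized to S] -> [S,S]
Op 10: C1 write [C1 write: invalidate ['C0=S'] -> C1=M] -> [I,M]
Op 11: C0 read [C0 read from I: others=['C1=M'] -> C0=S, others downsized to S] -> [S,S]

Answer: S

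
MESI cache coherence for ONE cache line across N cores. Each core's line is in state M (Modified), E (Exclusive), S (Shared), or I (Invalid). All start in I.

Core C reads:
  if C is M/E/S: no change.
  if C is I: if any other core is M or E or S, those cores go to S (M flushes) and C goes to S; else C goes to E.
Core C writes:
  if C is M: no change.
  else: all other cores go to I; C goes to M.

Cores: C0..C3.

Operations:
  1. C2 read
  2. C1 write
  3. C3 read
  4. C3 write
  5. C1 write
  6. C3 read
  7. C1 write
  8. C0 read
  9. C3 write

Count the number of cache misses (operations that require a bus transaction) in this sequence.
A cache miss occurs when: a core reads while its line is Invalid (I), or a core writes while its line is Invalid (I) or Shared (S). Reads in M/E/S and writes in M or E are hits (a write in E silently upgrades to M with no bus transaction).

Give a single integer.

Op 1: C2 read [C2 read from I: no other sharers -> C2=E (exclusive)] -> [I,I,E,I] [MISS #1: read from I]
Op 2: C1 write [C1 write: invalidate ['C2=E'] -> C1=M] -> [I,M,I,I] [MISS #2: write from I]
Op 3: C3 read [C3 read from I: others=['C1=M'] -> C3=S, others downsized to S] -> [I,S,I,S] [MISS #3: read from I]
Op 4: C3 write [C3 write: invalidate ['C1=S'] -> C3=M] -> [I,I,I,M] [MISS #4: write from S]
Op 5: C1 write [C1 write: invalidate ['C3=M'] -> C1=M] -> [I,M,I,I] [MISS #5: write from I]
Op 6: C3 read [C3 read from I: others=['C1=M'] -> C3=S, others downsized to S] -> [I,S,I,S] [MISS #6: read from I]
Op 7: C1 write [C1 write: invalidate ['C3=S'] -> C1=M] -> [I,M,I,I] [MISS #7: write from S]
Op 8: C0 read [C0 read from I: others=['C1=M'] -> C0=S, others downsized to S] -> [S,S,I,I] [MISS #8: read from I]
Op 9: C3 write [C3 write: invalidate ['C0=S', 'C1=S'] -> C3=M] -> [I,I,I,M] [MISS #9: write from I]

Answer: 9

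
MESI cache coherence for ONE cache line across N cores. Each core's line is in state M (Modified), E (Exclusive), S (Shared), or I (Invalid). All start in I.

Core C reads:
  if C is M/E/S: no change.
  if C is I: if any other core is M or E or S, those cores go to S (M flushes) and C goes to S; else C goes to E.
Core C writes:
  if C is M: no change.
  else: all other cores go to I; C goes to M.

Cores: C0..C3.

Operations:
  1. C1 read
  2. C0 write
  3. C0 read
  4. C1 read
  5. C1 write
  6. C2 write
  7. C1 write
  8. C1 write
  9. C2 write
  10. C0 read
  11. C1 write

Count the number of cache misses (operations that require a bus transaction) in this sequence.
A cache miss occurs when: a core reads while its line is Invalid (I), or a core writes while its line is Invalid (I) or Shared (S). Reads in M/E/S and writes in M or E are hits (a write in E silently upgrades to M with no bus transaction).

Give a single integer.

Answer: 9

Derivation:
Op 1: C1 read [C1 read from I: no other sharers -> C1=E (exclusive)] -> [I,E,I,I] [MISS #1: read from I]
Op 2: C0 write [C0 write: invalidate ['C1=E'] -> C0=M] -> [M,I,I,I] [MISS #2: write from I]
Op 3: C0 read [C0 read: already in M, no change] -> [M,I,I,I] [hit: read from M]
Op 4: C1 read [C1 read from I: others=['C0=M'] -> C1=S, others downsized to S] -> [S,S,I,I] [MISS #3: read from I]
Op 5: C1 write [C1 write: invalidate ['C0=S'] -> C1=M] -> [I,M,I,I] [MISS #4: write from S]
Op 6: C2 write [C2 write: invalidate ['C1=M'] -> C2=M] -> [I,I,M,I] [MISS #5: write from I]
Op 7: C1 write [C1 write: invalidate ['C2=M'] -> C1=M] -> [I,M,I,I] [MISS #6: write from I]
Op 8: C1 write [C1 write: already M (modified), no change] -> [I,M,I,I] [hit: write from M]
Op 9: C2 write [C2 write: invalidate ['C1=M'] -> C2=M] -> [I,I,M,I] [MISS #7: write from I]
Op 10: C0 read [C0 read from I: others=['C2=M'] -> C0=S, others downsized to S] -> [S,I,S,I] [MISS #8: read from I]
Op 11: C1 write [C1 write: invalidate ['C0=S', 'C2=S'] -> C1=M] -> [I,M,I,I] [MISS #9: write from I]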